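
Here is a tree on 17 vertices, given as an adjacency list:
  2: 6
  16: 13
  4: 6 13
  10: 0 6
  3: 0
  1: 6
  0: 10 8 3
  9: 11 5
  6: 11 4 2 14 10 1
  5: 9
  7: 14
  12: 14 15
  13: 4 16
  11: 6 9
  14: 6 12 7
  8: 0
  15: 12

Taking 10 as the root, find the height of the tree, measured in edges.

4

5 sits deepest: 10 → 6 → 11 → 9 → 5 — 4 edges from the root.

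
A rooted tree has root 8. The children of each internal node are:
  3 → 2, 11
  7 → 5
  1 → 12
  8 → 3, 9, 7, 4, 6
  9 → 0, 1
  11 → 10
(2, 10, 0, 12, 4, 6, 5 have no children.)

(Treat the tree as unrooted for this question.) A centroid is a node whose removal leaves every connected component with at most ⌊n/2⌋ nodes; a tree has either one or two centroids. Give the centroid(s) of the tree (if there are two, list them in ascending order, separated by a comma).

If 8 is removed the pieces have sizes 4, 4, 2, 1, 1, all ≤ ⌊13/2⌋ = 6.
Every other node leaves some component of size > 6, so the centroid is unique.

8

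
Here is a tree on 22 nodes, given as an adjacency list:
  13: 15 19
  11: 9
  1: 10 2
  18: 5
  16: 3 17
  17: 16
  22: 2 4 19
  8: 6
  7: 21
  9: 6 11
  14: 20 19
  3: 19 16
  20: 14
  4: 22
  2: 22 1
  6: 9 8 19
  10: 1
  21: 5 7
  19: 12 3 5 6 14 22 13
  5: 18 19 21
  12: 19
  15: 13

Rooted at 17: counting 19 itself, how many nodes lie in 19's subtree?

19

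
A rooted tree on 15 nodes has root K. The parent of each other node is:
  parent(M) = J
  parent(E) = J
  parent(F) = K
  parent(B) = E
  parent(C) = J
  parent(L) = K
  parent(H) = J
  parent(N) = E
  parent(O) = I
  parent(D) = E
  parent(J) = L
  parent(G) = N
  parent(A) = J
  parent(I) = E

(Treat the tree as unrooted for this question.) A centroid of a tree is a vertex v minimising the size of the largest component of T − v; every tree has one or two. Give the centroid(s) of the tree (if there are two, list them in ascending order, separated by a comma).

J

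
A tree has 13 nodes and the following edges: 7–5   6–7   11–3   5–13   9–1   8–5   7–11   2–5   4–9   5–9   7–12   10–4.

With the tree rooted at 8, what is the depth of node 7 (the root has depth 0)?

2

Climbing from 7 to the root: 7 → 5 → 8. That's 2 steps.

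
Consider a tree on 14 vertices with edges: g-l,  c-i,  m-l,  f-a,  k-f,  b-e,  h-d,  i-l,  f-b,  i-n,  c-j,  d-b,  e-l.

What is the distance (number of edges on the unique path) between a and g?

5

The path is a–f–b–e–l–g, which has 5 edges.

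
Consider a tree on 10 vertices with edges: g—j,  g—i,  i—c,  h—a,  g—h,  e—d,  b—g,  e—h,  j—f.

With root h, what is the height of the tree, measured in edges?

The longest root-to-leaf path is h-g-i-c (3 edges).

3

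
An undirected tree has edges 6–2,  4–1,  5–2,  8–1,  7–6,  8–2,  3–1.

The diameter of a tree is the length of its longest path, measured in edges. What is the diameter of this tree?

BFS from 7 reaches 3 last, at distance 5; BFS from 3 confirms no node is farther.
Path: 7-6-2-8-1-3.

5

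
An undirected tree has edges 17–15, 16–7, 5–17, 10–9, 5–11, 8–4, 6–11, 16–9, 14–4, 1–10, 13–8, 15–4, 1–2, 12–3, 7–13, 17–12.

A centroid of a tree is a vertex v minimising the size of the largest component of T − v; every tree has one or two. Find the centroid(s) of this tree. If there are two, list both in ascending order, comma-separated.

4

Removing 4 splits the tree into components of sizes 8, 7, 1; the largest is 8 ≤ ⌊17/2⌋ = 8.
No neighbour of 4 does as well, so 4 is the unique centroid.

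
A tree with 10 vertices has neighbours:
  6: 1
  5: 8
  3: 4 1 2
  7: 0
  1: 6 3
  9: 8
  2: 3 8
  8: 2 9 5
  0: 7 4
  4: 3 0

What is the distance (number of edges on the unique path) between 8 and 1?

Walking from 8: 8 – 2 – 3 – 1. Length 3.

3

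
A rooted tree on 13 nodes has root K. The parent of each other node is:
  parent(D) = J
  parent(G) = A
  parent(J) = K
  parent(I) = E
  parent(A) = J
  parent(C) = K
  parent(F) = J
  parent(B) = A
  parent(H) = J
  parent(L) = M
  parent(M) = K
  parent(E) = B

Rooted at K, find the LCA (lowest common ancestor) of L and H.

K

Ancestors of L (toward the root): L, M, K.
Ancestors of H: H, J, K.
The deepest node appearing in both lists is K.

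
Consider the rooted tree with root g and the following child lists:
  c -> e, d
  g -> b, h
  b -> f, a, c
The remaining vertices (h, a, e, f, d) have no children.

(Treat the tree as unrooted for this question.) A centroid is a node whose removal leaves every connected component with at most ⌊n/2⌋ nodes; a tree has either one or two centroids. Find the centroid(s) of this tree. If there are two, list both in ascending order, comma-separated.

If b is removed the pieces have sizes 3, 2, 1, 1, all ≤ ⌊8/2⌋ = 4.
No neighbour of b does as well, so b is the unique centroid.

b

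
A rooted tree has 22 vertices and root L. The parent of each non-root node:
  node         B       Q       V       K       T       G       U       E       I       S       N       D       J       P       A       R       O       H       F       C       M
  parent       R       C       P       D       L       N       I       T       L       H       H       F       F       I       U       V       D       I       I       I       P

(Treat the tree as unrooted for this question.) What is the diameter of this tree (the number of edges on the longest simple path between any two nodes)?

Starting from B, a farthest node is E at distance 7.
One longest path: B-R-V-P-I-L-T-E.
So the diameter is 7.

7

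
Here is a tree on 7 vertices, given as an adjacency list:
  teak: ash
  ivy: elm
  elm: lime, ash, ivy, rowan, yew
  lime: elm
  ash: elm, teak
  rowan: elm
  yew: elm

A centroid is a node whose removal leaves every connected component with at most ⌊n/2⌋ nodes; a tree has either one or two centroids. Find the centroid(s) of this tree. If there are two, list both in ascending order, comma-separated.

If elm is removed the pieces have sizes 2, 1, 1, 1, 1, all ≤ ⌊7/2⌋ = 3.
Every other node leaves some component of size > 3, so the centroid is unique.

elm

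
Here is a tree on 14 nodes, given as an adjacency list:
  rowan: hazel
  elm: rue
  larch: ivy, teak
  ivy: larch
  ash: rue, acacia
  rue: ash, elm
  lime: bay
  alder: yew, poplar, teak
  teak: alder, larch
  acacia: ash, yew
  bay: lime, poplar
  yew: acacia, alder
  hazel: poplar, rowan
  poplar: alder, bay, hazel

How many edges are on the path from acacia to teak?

The path is acacia – yew – alder – teak, which has 3 edges.

3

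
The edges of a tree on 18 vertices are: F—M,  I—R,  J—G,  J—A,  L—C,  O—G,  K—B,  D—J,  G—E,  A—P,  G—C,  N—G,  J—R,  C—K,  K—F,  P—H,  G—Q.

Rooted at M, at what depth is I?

Climbing from I to the root: I → R → J → G → C → K → F → M. That's 7 steps.

7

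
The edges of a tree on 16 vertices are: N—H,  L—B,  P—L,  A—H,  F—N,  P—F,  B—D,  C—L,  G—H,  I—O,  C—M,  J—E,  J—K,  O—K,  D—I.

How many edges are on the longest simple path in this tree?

12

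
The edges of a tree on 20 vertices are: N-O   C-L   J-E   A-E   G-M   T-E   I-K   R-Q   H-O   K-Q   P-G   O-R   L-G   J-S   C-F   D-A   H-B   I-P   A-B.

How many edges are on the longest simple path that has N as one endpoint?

The node farthest from N is F, via N–O–R–Q–K–I–P–G–L–C–F — 10 edges.

10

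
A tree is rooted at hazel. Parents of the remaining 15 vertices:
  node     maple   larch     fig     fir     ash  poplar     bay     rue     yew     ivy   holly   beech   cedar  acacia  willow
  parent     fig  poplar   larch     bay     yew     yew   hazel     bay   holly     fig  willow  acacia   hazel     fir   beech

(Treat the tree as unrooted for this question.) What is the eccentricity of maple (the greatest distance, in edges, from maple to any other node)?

12

A farthest node from maple is cedar.
The path maple–fig–larch–poplar–yew–holly–willow–beech–acacia–fir–bay–hazel–cedar has 12 edges.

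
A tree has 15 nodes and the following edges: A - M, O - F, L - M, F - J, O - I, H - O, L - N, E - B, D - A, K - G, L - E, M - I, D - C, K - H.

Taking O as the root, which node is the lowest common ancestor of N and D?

M

N's ancestor chain is N, L, M, I, O and D's is D, A, M, I, O; they first meet at M.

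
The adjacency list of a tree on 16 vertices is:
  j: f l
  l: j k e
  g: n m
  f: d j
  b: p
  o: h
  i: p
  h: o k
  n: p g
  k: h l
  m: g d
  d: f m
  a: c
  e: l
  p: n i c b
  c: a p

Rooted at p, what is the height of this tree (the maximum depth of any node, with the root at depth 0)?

10

o sits deepest: p → n → g → m → d → f → j → l → k → h → o — 10 edges from the root.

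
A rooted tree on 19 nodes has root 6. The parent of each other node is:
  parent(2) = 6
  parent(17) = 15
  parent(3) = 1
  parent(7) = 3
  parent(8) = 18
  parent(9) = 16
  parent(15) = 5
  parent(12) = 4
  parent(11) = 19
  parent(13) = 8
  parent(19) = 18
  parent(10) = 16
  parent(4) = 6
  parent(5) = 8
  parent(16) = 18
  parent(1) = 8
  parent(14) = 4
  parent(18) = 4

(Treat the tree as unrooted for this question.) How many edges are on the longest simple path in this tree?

7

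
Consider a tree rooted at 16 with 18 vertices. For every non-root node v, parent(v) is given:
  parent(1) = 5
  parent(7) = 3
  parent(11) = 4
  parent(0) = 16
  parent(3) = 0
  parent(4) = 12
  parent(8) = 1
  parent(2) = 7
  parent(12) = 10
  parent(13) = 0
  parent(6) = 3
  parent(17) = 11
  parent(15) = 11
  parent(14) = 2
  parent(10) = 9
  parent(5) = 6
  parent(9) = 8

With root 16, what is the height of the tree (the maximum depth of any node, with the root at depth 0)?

A deepest node is 15, reached by 16-0-3-6-5-1-8-9-10-12-4-11-15.
That path has 12 edges, so the height is 12.

12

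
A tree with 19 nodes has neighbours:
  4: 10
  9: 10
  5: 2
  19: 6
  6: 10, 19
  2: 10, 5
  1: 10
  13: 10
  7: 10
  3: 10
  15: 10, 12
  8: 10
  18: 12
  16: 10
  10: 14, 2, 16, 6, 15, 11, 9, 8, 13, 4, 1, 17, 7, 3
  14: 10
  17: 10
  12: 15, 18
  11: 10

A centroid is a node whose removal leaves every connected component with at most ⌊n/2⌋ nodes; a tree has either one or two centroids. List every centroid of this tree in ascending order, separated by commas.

10

Removing 10 splits the tree into components of sizes 3, 2, 2, 1, 1, 1, 1, 1, 1, 1, 1, 1, 1, 1; the largest is 3 ≤ ⌊19/2⌋ = 9.
No neighbour of 10 does as well, so 10 is the unique centroid.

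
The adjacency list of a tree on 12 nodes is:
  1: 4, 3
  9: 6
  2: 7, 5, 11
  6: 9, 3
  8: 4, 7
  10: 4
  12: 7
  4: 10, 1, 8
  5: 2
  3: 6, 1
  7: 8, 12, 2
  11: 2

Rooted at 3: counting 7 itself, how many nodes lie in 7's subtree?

5

7's subtree: {7, 12, 2, 5, 11}, size 5.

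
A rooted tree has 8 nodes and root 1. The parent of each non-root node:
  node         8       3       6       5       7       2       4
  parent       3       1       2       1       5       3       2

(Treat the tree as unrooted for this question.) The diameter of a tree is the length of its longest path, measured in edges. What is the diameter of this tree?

A longest path is 7-5-1-3-2-6, with 5 edges.

5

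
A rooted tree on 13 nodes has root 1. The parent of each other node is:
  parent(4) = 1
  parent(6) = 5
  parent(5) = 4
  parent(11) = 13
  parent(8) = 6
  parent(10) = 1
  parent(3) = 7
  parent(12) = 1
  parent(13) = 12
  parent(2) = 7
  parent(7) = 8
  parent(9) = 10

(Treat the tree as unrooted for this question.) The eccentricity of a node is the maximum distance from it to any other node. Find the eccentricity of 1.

6

The node farthest from 1 is 3 (2 also at distance 6), via 1 – 4 – 5 – 6 – 8 – 7 – 3 — 6 edges.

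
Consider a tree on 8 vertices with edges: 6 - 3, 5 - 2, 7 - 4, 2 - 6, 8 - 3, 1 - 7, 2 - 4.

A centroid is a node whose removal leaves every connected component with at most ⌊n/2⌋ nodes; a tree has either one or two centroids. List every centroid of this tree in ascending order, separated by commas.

2

Delete 2: the remaining components have sizes 3, 3, 1. Max 3 ≤ 4, so 2 is a centroid.
Every other node leaves some component of size > 4, so the centroid is unique.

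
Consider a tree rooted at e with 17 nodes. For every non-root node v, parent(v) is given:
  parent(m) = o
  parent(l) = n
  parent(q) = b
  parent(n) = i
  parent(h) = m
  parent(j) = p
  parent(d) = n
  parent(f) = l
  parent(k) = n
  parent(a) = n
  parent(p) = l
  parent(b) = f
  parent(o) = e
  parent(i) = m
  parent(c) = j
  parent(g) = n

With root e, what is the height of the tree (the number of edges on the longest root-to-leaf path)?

The longest root-to-leaf path is e – o – m – i – n – l – f – b – q (8 edges).

8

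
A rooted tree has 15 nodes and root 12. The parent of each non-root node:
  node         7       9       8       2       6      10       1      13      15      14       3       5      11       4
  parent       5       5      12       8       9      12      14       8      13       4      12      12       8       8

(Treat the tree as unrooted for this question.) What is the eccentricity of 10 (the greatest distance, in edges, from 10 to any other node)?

5

A farthest node from 10 is 1.
The path 10 – 12 – 8 – 4 – 14 – 1 has 5 edges.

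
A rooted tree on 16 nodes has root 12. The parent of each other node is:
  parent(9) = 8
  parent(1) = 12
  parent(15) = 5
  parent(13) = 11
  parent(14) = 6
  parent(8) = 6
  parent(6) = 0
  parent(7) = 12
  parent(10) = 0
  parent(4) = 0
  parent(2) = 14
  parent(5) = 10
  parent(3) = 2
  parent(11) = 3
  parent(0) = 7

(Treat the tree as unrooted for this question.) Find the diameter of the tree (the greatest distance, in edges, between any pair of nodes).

9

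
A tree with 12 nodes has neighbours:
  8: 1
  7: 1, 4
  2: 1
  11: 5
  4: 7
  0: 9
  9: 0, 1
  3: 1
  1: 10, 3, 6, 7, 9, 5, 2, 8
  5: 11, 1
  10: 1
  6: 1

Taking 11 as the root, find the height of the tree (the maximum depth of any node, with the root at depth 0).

A deepest node is 4, reached by 11 → 5 → 1 → 7 → 4.
That path has 4 edges, so the height is 4.

4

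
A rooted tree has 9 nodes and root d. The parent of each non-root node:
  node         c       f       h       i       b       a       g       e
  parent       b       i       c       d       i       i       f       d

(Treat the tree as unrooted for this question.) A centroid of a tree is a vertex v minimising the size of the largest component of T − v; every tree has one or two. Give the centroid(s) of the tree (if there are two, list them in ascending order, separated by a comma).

i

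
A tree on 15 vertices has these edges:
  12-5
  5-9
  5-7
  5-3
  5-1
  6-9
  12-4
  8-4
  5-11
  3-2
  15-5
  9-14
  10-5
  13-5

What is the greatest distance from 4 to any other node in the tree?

A farthest node from 4 is 2 (14, 6 also at distance 4).
The path 4–12–5–3–2 has 4 edges.

4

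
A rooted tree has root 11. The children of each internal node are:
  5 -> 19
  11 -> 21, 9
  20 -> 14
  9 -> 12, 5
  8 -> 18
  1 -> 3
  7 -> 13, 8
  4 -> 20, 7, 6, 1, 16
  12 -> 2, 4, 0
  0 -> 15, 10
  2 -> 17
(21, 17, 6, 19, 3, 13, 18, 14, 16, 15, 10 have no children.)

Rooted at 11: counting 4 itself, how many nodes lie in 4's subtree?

Descendants of 4 (including itself): 4, 6, 20, 7, 1, 16, 14, 8, 13, 3, 18. That's 11.

11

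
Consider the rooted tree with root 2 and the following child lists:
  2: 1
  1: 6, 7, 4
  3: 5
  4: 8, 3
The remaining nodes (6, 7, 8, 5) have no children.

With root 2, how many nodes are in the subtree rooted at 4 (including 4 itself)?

Descendants of 4 (including itself): 4, 8, 3, 5. That's 4.

4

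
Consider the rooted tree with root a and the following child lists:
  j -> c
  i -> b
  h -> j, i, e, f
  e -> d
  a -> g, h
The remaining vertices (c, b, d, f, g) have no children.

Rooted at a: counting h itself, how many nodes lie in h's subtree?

8

h's subtree: {h, e, j, i, f, d, c, b}, size 8.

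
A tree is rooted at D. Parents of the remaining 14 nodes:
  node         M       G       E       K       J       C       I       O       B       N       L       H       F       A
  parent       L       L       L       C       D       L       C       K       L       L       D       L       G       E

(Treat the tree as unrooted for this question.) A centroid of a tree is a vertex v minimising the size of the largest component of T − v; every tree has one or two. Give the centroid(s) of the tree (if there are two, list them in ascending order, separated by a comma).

Delete L: the remaining components have sizes 4, 2, 2, 2, 1, 1, 1, 1. Max 4 ≤ 7, so L is a centroid.
No neighbour of L does as well, so L is the unique centroid.

L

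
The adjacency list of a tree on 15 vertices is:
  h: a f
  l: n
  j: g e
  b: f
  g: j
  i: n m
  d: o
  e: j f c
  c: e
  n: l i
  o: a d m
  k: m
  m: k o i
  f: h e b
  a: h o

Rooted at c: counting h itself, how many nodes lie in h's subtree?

9

The subtree rooted at h contains: h, a, o, d, m, k, i, n, l — 9 nodes.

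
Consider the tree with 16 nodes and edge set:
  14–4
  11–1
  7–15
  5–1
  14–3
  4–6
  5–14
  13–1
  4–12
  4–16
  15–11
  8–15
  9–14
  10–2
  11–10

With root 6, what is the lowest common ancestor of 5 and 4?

Ancestors of 5 (toward the root): 5, 14, 4, 6.
Ancestors of 4: 4, 6.
The deepest node appearing in both lists is 4.

4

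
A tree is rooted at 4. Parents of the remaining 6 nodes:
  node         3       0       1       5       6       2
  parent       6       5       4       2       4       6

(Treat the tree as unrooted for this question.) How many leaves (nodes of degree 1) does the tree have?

Degree-1 nodes: 0, 1, 3 — 3 of them.

3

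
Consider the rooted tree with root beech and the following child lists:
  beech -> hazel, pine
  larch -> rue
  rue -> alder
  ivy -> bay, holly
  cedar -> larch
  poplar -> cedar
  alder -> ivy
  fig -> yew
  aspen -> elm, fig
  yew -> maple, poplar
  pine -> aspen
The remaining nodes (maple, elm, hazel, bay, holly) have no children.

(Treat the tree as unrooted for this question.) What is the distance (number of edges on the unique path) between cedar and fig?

3

cedar–poplar–yew–fig: 3 edges.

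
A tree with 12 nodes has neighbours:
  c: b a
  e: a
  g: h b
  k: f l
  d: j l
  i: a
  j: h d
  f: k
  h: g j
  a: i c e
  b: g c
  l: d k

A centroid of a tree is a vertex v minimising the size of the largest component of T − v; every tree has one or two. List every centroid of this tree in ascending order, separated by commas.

g, h

If h is removed the pieces have sizes 6, 5, all ≤ ⌊12/2⌋ = 6.
Its neighbour g also leaves a largest component of size 6, so both are centroids.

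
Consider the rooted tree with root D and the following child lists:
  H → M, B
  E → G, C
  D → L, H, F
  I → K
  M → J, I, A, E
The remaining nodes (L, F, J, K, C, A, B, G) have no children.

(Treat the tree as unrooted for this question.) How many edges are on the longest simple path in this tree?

5

A longest path is L - D - H - M - E - C, with 5 edges.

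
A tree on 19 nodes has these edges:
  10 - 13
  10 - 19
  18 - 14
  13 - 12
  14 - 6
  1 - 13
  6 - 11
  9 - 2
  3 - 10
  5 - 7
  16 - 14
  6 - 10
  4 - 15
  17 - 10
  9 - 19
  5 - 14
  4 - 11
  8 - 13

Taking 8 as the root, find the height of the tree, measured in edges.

15 sits deepest: 8 – 13 – 10 – 6 – 11 – 4 – 15 — 6 edges from the root.

6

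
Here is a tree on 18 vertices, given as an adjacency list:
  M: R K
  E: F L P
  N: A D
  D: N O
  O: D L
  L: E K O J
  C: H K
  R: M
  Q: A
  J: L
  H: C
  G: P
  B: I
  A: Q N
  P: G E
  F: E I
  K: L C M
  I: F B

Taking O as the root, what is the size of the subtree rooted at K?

5

Descendants of K (including itself): K, C, M, H, R. That's 5.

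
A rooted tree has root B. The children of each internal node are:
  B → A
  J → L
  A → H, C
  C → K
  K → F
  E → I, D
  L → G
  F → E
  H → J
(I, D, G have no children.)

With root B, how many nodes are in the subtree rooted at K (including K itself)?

5

Descendants of K (including itself): K, F, E, I, D. That's 5.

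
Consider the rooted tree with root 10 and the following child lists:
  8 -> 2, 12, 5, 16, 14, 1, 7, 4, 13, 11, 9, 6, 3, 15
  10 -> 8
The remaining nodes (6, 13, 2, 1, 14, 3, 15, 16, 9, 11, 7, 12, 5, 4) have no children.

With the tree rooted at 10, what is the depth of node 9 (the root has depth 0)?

Climbing from 9 to the root: 9–8–10. That's 2 steps.

2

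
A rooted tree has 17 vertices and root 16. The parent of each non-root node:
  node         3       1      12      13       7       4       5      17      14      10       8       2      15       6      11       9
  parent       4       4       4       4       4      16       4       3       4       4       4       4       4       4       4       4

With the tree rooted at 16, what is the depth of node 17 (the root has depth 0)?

Path from 16 to 17: 16 → 4 → 3 → 17, which has 3 edges.

3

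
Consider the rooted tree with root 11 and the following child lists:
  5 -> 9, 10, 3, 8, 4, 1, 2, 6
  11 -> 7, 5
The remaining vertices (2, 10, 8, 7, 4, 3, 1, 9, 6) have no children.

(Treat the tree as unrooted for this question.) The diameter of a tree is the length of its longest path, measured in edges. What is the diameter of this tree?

A longest path is 7 – 11 – 5 – 10, with 3 edges.

3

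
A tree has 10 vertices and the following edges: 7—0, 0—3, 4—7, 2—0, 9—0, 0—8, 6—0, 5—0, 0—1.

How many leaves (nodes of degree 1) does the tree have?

Exactly 8 nodes have a single neighbour: 1, 2, 3, 4, 5, 6, 8, 9.

8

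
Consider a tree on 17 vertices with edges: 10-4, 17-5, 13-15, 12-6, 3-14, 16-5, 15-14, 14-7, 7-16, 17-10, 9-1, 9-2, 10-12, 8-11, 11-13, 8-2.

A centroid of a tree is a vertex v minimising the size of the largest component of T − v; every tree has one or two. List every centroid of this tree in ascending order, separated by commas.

Removing 14 splits the tree into components of sizes 8, 7, 1; the largest is 8 ≤ ⌊17/2⌋ = 8.
No neighbour of 14 does as well, so 14 is the unique centroid.

14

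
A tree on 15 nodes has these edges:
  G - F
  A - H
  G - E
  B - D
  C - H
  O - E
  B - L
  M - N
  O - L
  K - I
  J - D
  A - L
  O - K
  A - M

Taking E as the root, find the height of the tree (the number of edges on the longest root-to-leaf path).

5

J sits deepest: E – O – L – B – D – J — 5 edges from the root.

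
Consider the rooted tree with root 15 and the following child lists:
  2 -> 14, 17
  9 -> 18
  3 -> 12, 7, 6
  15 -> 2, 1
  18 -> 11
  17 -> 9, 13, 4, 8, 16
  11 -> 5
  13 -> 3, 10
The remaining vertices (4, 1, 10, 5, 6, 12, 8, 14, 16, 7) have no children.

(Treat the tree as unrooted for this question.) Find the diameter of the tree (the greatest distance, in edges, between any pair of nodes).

7

A longest path is 5 – 11 – 18 – 9 – 17 – 2 – 15 – 1, with 7 edges.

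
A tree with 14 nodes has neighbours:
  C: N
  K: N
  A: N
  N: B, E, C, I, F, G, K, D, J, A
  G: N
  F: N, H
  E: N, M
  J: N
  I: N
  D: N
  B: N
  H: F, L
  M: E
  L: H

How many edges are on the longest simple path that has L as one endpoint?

The node farthest from L is M, via L–H–F–N–E–M — 5 edges.

5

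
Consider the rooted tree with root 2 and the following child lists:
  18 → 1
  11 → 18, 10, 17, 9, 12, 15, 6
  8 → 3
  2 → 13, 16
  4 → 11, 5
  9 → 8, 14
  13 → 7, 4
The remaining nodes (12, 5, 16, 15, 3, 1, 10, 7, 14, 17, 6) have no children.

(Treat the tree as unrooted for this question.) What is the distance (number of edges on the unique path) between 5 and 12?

5–4–11–12: 3 edges.

3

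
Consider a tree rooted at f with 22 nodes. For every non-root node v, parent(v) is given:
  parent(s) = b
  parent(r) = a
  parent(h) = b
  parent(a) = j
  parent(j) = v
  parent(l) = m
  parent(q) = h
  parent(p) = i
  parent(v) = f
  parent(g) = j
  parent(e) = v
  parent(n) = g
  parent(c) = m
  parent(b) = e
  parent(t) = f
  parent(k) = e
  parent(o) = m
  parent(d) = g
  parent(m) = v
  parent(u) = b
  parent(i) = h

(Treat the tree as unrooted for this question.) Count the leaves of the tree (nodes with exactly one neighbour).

12

Exactly 12 nodes have a single neighbour: c, d, k, l, n, o, p, q, r, s, t, u.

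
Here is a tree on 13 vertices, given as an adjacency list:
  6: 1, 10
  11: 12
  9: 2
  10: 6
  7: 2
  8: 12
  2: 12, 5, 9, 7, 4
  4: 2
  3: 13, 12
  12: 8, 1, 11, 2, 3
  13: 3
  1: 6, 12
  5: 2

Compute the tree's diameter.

Starting from 10, a farthest node is 13 at distance 5.
One longest path: 10-6-1-12-3-13.
So the diameter is 5.

5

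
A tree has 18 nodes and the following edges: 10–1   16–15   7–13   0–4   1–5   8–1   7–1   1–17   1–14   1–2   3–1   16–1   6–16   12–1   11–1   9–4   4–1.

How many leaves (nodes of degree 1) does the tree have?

14

The leaves are 0, 2, 3, 5, 6, 8, 9, 10, 11, 12, 13, 14, 15, 17.
That is 14 leaves.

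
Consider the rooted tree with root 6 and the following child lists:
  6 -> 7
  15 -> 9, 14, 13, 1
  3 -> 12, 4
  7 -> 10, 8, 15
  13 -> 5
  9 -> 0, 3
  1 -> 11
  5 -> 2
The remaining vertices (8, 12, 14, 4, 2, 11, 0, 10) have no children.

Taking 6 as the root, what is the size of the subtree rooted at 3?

3

3's subtree: {3, 4, 12}, size 3.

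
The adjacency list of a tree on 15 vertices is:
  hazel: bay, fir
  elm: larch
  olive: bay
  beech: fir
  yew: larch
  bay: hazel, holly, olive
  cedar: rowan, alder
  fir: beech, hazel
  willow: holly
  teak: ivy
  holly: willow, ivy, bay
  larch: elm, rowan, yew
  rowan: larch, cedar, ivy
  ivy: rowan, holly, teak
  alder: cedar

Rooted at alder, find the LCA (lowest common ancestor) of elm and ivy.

Ancestors of elm (toward the root): elm, larch, rowan, cedar, alder.
Ancestors of ivy: ivy, rowan, cedar, alder.
The deepest node appearing in both lists is rowan.

rowan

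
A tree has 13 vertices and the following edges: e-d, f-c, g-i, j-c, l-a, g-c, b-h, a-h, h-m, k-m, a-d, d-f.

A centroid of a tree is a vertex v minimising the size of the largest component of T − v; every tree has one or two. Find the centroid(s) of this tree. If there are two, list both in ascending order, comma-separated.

d

If d is removed the pieces have sizes 6, 5, 1, all ≤ ⌊13/2⌋ = 6.
No neighbour of d does as well, so d is the unique centroid.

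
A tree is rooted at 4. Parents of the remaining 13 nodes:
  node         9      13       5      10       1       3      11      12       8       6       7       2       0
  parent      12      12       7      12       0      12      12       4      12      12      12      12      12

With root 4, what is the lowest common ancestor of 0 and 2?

12

Path 0→root: 0 12 4; path 2→root: 2 12 4.
First common node: 12.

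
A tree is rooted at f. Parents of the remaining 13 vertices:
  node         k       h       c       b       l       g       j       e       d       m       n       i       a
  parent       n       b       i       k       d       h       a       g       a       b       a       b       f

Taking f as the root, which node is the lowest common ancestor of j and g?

a

Ancestors of j (toward the root): j, a, f.
Ancestors of g: g, h, b, k, n, a, f.
The deepest node appearing in both lists is a.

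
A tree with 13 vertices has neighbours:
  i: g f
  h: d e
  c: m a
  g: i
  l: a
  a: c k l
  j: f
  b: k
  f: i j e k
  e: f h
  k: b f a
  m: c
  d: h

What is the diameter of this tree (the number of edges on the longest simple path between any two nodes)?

A longest path is d – h – e – f – k – a – c – m, with 7 edges.

7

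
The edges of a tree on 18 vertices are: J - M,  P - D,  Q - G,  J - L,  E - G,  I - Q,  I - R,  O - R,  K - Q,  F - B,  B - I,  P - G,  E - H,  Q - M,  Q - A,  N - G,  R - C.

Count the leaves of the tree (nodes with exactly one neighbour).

9

Degree-1 nodes: A, C, D, F, H, K, L, N, O — 9 of them.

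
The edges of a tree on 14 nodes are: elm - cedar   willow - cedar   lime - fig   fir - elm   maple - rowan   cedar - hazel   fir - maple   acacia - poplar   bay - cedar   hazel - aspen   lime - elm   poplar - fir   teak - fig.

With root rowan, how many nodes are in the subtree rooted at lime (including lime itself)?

Descendants of lime (including itself): lime, fig, teak. That's 3.

3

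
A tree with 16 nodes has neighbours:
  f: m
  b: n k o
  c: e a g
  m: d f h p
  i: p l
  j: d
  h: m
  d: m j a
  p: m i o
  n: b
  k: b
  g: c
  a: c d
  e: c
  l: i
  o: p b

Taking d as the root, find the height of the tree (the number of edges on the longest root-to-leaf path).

A deepest node is n, reached by d – m – p – o – b – n.
That path has 5 edges, so the height is 5.

5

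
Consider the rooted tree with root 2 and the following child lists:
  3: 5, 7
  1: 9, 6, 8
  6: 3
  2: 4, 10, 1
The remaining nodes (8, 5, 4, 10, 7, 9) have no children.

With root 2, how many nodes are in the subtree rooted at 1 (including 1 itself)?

7

1's subtree: {1, 9, 6, 8, 3, 7, 5}, size 7.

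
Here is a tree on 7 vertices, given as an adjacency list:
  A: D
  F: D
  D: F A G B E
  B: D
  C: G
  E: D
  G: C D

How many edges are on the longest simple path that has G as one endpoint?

2

The node farthest from G is A (E, F, B also at distance 2), via G–D–A — 2 edges.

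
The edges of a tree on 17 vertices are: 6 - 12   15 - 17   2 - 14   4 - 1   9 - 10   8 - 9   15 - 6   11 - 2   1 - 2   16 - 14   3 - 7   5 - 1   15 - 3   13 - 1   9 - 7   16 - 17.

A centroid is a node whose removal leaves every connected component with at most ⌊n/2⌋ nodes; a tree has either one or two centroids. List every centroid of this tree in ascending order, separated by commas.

17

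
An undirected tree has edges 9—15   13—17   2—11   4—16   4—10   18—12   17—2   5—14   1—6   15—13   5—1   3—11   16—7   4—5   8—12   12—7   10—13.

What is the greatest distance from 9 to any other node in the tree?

8

Distances from 9 peak at 8, attained at 8 (18 also at distance 8).
9–15–13–10–4–16–7–12–8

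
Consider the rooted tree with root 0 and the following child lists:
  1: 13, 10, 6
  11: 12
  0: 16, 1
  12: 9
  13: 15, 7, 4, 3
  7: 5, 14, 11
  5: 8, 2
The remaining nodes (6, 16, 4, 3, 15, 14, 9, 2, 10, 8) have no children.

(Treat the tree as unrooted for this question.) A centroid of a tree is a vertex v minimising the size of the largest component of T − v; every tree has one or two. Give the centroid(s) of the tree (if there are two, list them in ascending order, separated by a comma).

Delete 13: the remaining components have sizes 8, 5, 1, 1, 1. Max 8 ≤ 8, so 13 is a centroid.
Every other node leaves some component of size > 8, so the centroid is unique.

13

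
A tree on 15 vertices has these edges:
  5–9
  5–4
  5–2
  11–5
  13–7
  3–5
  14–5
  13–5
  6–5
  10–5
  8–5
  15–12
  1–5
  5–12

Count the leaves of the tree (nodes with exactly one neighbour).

12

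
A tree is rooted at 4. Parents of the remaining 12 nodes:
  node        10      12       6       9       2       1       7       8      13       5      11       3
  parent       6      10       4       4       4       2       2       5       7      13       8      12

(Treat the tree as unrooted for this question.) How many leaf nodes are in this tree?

Degree-1 nodes: 1, 3, 9, 11 — 4 of them.

4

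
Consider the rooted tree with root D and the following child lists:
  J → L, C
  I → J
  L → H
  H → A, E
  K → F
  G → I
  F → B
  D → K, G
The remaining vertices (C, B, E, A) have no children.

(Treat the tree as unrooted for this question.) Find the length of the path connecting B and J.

6

B - F - K - D - G - I - J: 6 edges.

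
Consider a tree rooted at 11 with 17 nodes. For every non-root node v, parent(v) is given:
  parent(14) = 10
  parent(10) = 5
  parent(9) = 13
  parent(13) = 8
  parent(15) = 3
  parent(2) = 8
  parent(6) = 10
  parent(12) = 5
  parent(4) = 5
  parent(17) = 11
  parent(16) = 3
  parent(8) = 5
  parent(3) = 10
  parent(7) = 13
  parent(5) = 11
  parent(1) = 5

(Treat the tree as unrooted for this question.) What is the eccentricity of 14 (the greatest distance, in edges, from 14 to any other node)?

The node farthest from 14 is 7 (9 also at distance 5), via 14-10-5-8-13-7 — 5 edges.

5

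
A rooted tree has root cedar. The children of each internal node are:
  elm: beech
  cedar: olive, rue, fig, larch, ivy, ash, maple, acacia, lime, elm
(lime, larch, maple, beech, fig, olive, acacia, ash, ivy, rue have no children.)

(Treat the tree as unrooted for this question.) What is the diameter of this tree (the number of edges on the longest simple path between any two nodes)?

3

A longest path is beech-elm-cedar-fig, with 3 edges.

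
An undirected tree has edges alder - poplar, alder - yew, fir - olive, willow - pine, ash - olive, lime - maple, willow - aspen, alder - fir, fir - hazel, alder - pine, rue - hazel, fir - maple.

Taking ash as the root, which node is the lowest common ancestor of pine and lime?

Path pine→root: pine alder fir olive ash; path lime→root: lime maple fir olive ash.
First common node: fir.

fir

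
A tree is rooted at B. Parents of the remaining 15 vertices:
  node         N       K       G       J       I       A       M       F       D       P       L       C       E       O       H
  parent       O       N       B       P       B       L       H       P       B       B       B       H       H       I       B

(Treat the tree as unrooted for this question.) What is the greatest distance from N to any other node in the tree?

5

Distances from N peak at 5, attained at M (F, C, E, J, A also at distance 5).
N-O-I-B-H-M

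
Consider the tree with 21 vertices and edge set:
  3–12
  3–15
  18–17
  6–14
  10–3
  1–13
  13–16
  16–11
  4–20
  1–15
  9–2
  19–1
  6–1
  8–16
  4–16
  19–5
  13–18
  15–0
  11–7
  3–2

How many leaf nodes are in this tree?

10

Degree-1 nodes: 0, 5, 7, 8, 9, 10, 12, 14, 17, 20 — 10 of them.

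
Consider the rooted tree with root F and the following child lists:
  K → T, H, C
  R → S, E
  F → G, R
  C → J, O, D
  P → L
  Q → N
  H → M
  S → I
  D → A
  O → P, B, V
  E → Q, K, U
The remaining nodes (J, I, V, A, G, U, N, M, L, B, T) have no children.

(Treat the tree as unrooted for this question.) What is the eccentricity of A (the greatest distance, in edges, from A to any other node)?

Distances from A peak at 7, attained at G (I also at distance 7).
A–D–C–K–E–R–F–G

7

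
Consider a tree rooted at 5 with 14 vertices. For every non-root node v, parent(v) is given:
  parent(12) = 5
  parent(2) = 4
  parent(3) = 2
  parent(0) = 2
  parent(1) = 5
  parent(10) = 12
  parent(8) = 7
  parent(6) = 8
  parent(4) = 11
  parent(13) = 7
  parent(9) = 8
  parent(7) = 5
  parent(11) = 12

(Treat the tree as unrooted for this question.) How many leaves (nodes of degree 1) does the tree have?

Degree-1 nodes: 0, 1, 3, 6, 9, 10, 13 — 7 of them.

7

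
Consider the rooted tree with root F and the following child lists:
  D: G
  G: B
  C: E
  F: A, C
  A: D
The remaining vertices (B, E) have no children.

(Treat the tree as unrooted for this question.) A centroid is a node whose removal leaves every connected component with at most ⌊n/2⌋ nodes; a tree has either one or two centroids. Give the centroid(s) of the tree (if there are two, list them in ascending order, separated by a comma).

A

If A is removed the pieces have sizes 3, 3, all ≤ ⌊7/2⌋ = 3.
Every other node leaves some component of size > 3, so the centroid is unique.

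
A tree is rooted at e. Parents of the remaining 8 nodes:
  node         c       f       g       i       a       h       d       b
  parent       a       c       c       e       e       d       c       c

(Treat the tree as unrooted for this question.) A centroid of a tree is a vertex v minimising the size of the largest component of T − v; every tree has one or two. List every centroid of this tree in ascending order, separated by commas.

If c is removed the pieces have sizes 3, 2, 1, 1, 1, all ≤ ⌊9/2⌋ = 4.
No neighbour of c does as well, so c is the unique centroid.

c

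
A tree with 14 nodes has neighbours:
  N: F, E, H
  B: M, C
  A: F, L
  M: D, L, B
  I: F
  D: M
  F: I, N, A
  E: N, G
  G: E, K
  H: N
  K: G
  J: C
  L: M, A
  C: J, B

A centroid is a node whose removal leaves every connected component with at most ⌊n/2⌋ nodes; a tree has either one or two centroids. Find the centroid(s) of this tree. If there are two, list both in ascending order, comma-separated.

A, F

Removing A splits the tree into components of sizes 7, 6; the largest is 7 ≤ ⌊14/2⌋ = 7.
Its neighbour F also leaves a largest component of size 7, so both are centroids.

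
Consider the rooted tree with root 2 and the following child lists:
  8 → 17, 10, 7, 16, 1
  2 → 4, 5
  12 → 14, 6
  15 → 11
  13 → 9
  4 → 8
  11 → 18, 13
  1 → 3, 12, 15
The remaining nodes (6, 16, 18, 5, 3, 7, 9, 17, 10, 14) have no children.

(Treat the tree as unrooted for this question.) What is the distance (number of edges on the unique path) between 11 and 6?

4

The path is 11 - 15 - 1 - 12 - 6, which has 4 edges.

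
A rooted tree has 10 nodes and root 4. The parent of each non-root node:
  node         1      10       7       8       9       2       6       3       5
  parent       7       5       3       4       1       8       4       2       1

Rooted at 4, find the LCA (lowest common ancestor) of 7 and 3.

Ancestors of 7 (toward the root): 7, 3, 2, 8, 4.
Ancestors of 3: 3, 2, 8, 4.
The deepest node appearing in both lists is 3.

3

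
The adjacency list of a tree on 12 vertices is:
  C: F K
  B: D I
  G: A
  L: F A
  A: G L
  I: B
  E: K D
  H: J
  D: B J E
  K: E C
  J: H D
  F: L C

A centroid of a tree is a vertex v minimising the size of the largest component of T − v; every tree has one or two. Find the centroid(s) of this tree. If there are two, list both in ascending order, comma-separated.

Removing K splits the tree into components of sizes 6, 5; the largest is 6 ≤ ⌊12/2⌋ = 6.
Its neighbour E also leaves a largest component of size 6, so both are centroids.

E, K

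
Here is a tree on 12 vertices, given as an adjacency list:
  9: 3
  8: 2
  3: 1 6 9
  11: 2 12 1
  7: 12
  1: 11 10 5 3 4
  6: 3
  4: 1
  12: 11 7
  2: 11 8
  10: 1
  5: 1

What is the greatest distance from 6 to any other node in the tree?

The node farthest from 6 is 7 (8 also at distance 5), via 6-3-1-11-12-7 — 5 edges.

5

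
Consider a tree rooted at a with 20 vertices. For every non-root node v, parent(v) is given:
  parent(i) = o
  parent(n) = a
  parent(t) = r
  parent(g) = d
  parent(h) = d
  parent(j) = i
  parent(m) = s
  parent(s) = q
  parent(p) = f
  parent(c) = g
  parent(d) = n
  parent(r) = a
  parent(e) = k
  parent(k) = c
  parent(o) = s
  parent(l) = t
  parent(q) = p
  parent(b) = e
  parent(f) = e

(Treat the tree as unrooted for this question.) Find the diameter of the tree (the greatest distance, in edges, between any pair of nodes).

A longest path is l - t - r - a - n - d - g - c - k - e - f - p - q - s - o - i - j, with 16 edges.

16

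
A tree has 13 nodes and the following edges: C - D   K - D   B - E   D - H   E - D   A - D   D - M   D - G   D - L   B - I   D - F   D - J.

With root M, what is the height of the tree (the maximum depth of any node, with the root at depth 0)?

4

I sits deepest: M → D → E → B → I — 4 edges from the root.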